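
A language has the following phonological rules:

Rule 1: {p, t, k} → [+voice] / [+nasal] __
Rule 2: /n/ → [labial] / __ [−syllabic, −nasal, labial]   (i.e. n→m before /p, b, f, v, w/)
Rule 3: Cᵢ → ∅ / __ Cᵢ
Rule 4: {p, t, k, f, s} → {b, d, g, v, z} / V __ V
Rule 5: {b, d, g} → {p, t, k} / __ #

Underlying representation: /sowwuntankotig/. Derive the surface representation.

sowundangodik

Rule 1 (post-nasal voicing): /t/ is a voiceless stop immediately after the nasal /n/, so it voices to [d]. /k/ is a voiceless stop immediately after the nasal /n/, so it voices to [g]. /sowwuntankotig/ → sowwundangotig.
Rule 2 (nasal place assimilation): no segment meets the environment; /sowwundangotig/ is unchanged.
Rule 3 (degemination): /ww/ is a geminate; the first /w/ deletes. /sowwundangotig/ → sowundangotig.
Rule 4 (intervocalic voicing): /t/ is a voiceless obstruent between vowels /o/ and /i/, so it voices to [d]. /sowundangotig/ → sowundangodig.
Rule 5 (final devoicing): /g/ is a voiced stop in word-final position, so it devoices to [k]. /sowundangodig/ → sowundangodik.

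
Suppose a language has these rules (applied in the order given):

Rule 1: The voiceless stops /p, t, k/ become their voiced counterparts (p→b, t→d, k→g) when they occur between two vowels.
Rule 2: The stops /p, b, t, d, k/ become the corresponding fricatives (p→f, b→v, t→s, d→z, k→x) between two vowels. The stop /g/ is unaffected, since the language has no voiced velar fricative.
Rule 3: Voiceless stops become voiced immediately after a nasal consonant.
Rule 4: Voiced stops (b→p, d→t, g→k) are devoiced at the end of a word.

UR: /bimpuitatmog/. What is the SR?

bimbuizatmok

Rule 1 (intervocalic voicing): /t/ is a voiceless stop between vowels /i/ and /a/, so it voices to [d]. /bimpuitatmog/ → bimpuidatmog.
Rule 2 (intervocalic spirantization): /d/ is a stop between vowels /i/ and /a/, so it spirantizes to the fricative [z]. /bimpuidatmog/ → bimpuizatmog.
Rule 3 (post-nasal voicing): /p/ is a voiceless stop immediately after the nasal /m/, so it voices to [b]. /bimpuizatmog/ → bimbuizatmog.
Rule 4 (final devoicing): /g/ is a voiced stop in word-final position, so it devoices to [k]. /bimbuizatmog/ → bimbuizatmok.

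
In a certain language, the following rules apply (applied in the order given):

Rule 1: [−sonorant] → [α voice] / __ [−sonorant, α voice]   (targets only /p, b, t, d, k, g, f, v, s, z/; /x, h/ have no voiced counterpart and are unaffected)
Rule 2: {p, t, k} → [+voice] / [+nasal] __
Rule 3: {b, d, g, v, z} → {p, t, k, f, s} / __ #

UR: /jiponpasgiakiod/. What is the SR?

Rule 1 (regressive voicing assimilation): /s/ precedes the voiced obstruent /g/, so it voices to [z] by assimilation. /jiponpasgiakiod/ → jiponpazgiakiod.
Rule 2 (post-nasal voicing): /p/ is a voiceless stop immediately after the nasal /n/, so it voices to [b]. /jiponpazgiakiod/ → jiponbazgiakiod.
Rule 3 (final devoicing): /d/ is a voiced obstruent in word-final position, so it devoices to [t]. /jiponbazgiakiod/ → jiponbazgiakiot.

jiponbazgiakiot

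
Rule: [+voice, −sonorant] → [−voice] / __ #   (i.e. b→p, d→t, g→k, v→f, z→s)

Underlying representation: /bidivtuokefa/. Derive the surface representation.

bidivtuokefa

No segment of /bidivtuokefa/ meets the structural description of the rule, so the form surfaces unchanged.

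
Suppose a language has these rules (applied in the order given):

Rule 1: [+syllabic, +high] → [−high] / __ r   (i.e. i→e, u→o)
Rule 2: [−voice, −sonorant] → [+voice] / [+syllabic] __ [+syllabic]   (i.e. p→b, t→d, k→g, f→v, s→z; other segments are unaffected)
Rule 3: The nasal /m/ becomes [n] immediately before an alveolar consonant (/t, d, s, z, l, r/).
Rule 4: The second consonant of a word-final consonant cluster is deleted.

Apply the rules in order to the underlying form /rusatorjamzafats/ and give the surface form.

Rule 1 (pre-rhotic lowering): no segment meets the environment; /rusatorjamzafats/ is unchanged.
Rule 2 (intervocalic voicing): /s/ is a voiceless obstruent between vowels /u/ and /a/, so it voices to [z]. /t/ is a voiceless obstruent between vowels /a/ and /o/, so it voices to [d]. /f/ is a voiceless obstruent between vowels /a/ and /a/, so it voices to [v]. /rusatorjamzafats/ → ruzadorjamzavats.
Rule 3 (nasal place assimilation): /m/ precedes the alveolar consonant /z/, so it assimilates in place to [n]. /ruzadorjamzavats/ → ruzadorjanzavats.
Rule 4 (final cluster simplification): /s/ is the second consonant of a word-final cluster /ts/, so it deletes. /ruzadorjanzavats/ → ruzadorjanzavat.

ruzadorjanzavat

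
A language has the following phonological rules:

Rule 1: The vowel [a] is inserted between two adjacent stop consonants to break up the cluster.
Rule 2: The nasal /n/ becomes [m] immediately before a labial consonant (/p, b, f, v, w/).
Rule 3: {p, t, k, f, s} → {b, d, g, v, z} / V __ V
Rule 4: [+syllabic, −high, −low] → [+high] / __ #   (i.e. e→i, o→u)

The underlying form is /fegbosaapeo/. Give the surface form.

Rule 1 (stop-cluster a-epenthesis): /g/ and /b/ form a stop–stop cluster, so [a] is inserted between them. /fegbosaapeo/ → fegabosaapeo.
Rule 2 (nasal place assimilation): no segment meets the environment; /fegabosaapeo/ is unchanged.
Rule 3 (intervocalic voicing): /s/ is a voiceless obstruent between vowels /o/ and /a/, so it voices to [z]. /p/ is a voiceless obstruent between vowels /a/ and /e/, so it voices to [b]. /fegabosaapeo/ → fegabozaabeo.
Rule 4 (final vowel raising): /o/ is a mid vowel in word-final position, so it raises to [u]. /fegabozaabeo/ → fegabozaabeu.

fegabozaabeu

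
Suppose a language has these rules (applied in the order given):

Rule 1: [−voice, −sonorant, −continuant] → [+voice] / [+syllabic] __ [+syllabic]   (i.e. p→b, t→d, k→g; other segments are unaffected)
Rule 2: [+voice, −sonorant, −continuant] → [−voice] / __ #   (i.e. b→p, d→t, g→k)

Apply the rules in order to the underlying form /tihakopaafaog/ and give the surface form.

tihagobaafaok

Rule 1 (intervocalic voicing): /k/ is a voiceless stop between vowels /a/ and /o/, so it voices to [g]. /p/ is a voiceless stop between vowels /o/ and /a/, so it voices to [b]. /tihakopaafaog/ → tihagobaafaog.
Rule 2 (final devoicing): /g/ is a voiced stop in word-final position, so it devoices to [k]. /tihagobaafaog/ → tihagobaafaok.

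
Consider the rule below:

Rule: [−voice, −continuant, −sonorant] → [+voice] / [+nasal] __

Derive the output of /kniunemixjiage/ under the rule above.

No segment of /kniunemixjiage/ meets the structural description of the rule, so the form surfaces unchanged.

kniunemixjiage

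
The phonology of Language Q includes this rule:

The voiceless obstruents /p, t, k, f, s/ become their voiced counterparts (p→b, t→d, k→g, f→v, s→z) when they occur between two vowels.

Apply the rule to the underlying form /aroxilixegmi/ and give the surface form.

No segment of /aroxilixegmi/ meets the structural description of the rule, so the form surfaces unchanged.

aroxilixegmi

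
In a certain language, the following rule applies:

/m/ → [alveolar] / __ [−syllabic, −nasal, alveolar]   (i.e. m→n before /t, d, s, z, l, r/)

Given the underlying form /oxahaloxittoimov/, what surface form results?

oxahaloxittoimov

No segment of /oxahaloxittoimov/ meets the structural description of the rule, so the form surfaces unchanged.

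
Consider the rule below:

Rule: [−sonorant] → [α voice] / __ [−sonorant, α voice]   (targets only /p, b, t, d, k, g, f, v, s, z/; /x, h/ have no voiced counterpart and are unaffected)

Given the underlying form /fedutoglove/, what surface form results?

No segment of /fedutoglove/ meets the structural description of the rule, so the form surfaces unchanged.

fedutoglove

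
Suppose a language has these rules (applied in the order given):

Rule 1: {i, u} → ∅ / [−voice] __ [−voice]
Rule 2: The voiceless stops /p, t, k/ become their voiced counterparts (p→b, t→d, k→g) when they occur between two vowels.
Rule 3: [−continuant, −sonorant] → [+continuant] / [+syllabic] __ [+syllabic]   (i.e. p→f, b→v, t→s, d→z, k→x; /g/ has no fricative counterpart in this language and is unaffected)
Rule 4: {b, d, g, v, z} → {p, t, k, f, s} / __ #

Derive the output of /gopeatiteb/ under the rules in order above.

goveattep

Rule 1 (high vowel syncope): /i/ is a high vowel flanked by voiceless consonants /t/ and /t/, so it deletes. /gopeatiteb/ → gopeatteb.
Rule 2 (intervocalic voicing): /p/ is a voiceless stop between vowels /o/ and /e/, so it voices to [b]. /gopeatteb/ → gobeatteb.
Rule 3 (intervocalic spirantization): /b/ is a stop between vowels /o/ and /e/, so it spirantizes to the fricative [v]. /gobeatteb/ → goveatteb.
Rule 4 (final devoicing): /b/ is a voiced obstruent in word-final position, so it devoices to [p]. /goveatteb/ → goveattep.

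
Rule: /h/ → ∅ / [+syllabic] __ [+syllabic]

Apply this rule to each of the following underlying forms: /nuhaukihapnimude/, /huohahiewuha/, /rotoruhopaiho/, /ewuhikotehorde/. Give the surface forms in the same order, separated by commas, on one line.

/nuhaukihapnimude/: /h/ occurs between vowels /u/ and /a/, so it deletes. /h/ occurs between vowels /i/ and /a/, so it deletes. → [nuaukiapnimude].
/huohahiewuha/: /h/ occurs between vowels /o/ and /a/, so it deletes. /h/ occurs between vowels /a/ and /i/, so it deletes. /h/ occurs between vowels /u/ and /a/, so it deletes. → [huoaiewua].
/rotoruhopaiho/: /h/ occurs between vowels /u/ and /o/, so it deletes. /h/ occurs between vowels /i/ and /o/, so it deletes. → [rotoruopaio].
/ewuhikotehorde/: /h/ occurs between vowels /u/ and /i/, so it deletes. /h/ occurs between vowels /e/ and /o/, so it deletes. → [ewuikoteorde].

nuaukiapnimude, huoaiewua, rotoruopaio, ewuikoteorde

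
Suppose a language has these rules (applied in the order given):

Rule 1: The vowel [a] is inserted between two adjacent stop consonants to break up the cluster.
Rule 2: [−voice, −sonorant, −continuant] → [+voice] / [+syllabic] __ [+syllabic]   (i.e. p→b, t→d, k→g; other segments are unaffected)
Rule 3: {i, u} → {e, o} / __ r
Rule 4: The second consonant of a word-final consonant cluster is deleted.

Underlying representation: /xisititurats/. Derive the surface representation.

Rule 1 (stop-cluster a-epenthesis): no segment meets the environment; /xisititurats/ is unchanged.
Rule 2 (intervocalic voicing): /t/ is a voiceless stop between vowels /i/ and /i/, so it voices to [d]. /t/ is a voiceless stop between vowels /i/ and /u/, so it voices to [d]. /xisititurats/ → xisididurats.
Rule 3 (pre-rhotic lowering): /u/ is a high vowel immediately before /r/, so it lowers to [o]. /xisididurats/ → xisididorats.
Rule 4 (final cluster simplification): /s/ is the second consonant of a word-final cluster /ts/, so it deletes. /xisididorats/ → xisididorat.

xisididorat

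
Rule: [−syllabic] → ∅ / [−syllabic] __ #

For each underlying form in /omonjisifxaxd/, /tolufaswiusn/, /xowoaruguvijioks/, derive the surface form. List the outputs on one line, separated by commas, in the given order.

omonjisifxax, tolufaswius, xowoaruguvijiok

/omonjisifxaxd/: /d/ is the second consonant of a word-final cluster /xd/, so it deletes. → [omonjisifxax].
/tolufaswiusn/: /n/ is the second consonant of a word-final cluster /sn/, so it deletes. → [tolufaswius].
/xowoaruguvijioks/: /s/ is the second consonant of a word-final cluster /ks/, so it deletes. → [xowoaruguvijiok].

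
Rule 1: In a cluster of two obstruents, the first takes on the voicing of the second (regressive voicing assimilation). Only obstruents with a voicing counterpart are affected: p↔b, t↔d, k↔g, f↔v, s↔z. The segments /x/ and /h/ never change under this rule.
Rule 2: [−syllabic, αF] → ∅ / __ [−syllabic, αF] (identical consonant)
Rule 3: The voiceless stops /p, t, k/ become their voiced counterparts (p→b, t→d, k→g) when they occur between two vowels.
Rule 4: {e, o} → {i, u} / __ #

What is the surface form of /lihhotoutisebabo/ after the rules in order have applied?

Rule 1 (regressive voicing assimilation): no segment meets the environment; /lihhotoutisebabo/ is unchanged.
Rule 2 (degemination): /hh/ is a geminate; the first /h/ deletes. /lihhotoutisebabo/ → lihotoutisebabo.
Rule 3 (intervocalic voicing): /t/ is a voiceless stop between vowels /o/ and /o/, so it voices to [d]. /t/ is a voiceless stop between vowels /u/ and /i/, so it voices to [d]. /lihotoutisebabo/ → lihodoudisebabo.
Rule 4 (final vowel raising): /o/ is a mid vowel in word-final position, so it raises to [u]. /lihodoudisebabo/ → lihodoudisebabu.

lihodoudisebabu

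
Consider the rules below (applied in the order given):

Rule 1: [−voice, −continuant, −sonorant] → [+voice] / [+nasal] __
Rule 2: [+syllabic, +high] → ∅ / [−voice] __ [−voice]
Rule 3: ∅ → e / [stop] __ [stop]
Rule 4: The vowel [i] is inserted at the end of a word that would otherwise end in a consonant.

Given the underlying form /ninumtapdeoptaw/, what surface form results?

Rule 1 (post-nasal voicing): /t/ is a voiceless stop immediately after the nasal /m/, so it voices to [d]. /ninumtapdeoptaw/ → ninumdapdeoptaw.
Rule 2 (high vowel syncope): no segment meets the environment; /ninumdapdeoptaw/ is unchanged.
Rule 3 (stop-cluster e-epenthesis): /p/ and /d/ form a stop–stop cluster, so [e] is inserted between them. /p/ and /t/ form a stop–stop cluster, so [e] is inserted between them. /ninumdapdeoptaw/ → ninumdapedeopetaw.
Rule 4 (final i-epenthesis): the form ends in the consonant /w/, so [i] is inserted word-finally. /ninumdapedeopetaw/ → ninumdapedeopetawi.

ninumdapedeopetawi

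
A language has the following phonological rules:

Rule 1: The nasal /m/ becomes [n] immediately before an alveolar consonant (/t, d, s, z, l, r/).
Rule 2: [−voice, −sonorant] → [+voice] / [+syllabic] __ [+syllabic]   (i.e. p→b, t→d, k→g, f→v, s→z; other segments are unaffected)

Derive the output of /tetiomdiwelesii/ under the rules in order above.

tediondiwelezii

Rule 1 (nasal place assimilation): /m/ precedes the alveolar consonant /d/, so it assimilates in place to [n]. /tetiomdiwelesii/ → tetiondiwelesii.
Rule 2 (intervocalic voicing): /t/ is a voiceless obstruent between vowels /e/ and /i/, so it voices to [d]. /s/ is a voiceless obstruent between vowels /e/ and /i/, so it voices to [z]. /tetiondiwelesii/ → tediondiwelezii.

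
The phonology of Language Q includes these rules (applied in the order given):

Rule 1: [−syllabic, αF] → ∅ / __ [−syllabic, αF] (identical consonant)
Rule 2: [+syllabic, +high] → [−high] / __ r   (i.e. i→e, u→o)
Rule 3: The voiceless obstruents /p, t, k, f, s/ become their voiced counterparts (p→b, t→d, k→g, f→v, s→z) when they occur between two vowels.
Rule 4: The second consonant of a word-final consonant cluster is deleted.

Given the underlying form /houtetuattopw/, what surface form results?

Rule 1 (degemination): /tt/ is a geminate; the first /t/ deletes. /houtetuattopw/ → houtetuatopw.
Rule 2 (pre-rhotic lowering): no segment meets the environment; /houtetuatopw/ is unchanged.
Rule 3 (intervocalic voicing): /t/ is a voiceless obstruent between vowels /u/ and /e/, so it voices to [d]. /t/ is a voiceless obstruent between vowels /e/ and /u/, so it voices to [d]. /t/ is a voiceless obstruent between vowels /a/ and /o/, so it voices to [d]. /houtetuatopw/ → houdeduadopw.
Rule 4 (final cluster simplification): /w/ is the second consonant of a word-final cluster /pw/, so it deletes. /houdeduadopw/ → houdeduadop.

houdeduadop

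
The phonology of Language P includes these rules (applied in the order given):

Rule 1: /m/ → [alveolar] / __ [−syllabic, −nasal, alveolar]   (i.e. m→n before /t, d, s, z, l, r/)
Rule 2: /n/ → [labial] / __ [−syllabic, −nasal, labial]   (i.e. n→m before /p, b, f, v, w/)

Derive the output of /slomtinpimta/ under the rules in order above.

Rule 1 (nasal place assimilation): /m/ precedes the alveolar consonant /t/, so it assimilates in place to [n]. /m/ precedes the alveolar consonant /t/, so it assimilates in place to [n]. /slomtinpimta/ → slontinpinta.
Rule 2 (nasal place assimilation): /n/ precedes the labial consonant /p/, so it assimilates in place to [m]. /slontinpinta/ → slontimpinta.

slontimpinta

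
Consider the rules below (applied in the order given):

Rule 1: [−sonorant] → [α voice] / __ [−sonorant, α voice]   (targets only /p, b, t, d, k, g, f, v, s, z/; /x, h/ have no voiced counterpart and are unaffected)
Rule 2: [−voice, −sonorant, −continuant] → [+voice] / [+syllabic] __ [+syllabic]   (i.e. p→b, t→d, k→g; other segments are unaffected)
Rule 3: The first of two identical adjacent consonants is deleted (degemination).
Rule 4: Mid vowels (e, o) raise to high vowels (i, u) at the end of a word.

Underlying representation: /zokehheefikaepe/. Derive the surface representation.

zogeheefigaebi

Rule 1 (regressive voicing assimilation): no segment meets the environment; /zokehheefikaepe/ is unchanged.
Rule 2 (intervocalic voicing): /k/ is a voiceless stop between vowels /o/ and /e/, so it voices to [g]. /k/ is a voiceless stop between vowels /i/ and /a/, so it voices to [g]. /p/ is a voiceless stop between vowels /e/ and /e/, so it voices to [b]. /zokehheefikaepe/ → zogehheefigaebe.
Rule 3 (degemination): /hh/ is a geminate; the first /h/ deletes. /zogehheefigaebe/ → zogeheefigaebe.
Rule 4 (final vowel raising): /e/ is a mid vowel in word-final position, so it raises to [i]. /zogeheefigaebe/ → zogeheefigaebi.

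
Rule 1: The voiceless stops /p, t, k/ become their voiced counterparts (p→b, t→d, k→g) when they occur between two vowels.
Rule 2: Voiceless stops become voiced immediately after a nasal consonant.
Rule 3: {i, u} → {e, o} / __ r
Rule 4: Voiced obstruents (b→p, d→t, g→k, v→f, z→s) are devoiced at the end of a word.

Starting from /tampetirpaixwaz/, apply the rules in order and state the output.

tambederpaixwas

Rule 1 (intervocalic voicing): /t/ is a voiceless stop between vowels /e/ and /i/, so it voices to [d]. /tampetirpaixwaz/ → tampedirpaixwaz.
Rule 2 (post-nasal voicing): /p/ is a voiceless stop immediately after the nasal /m/, so it voices to [b]. /tampedirpaixwaz/ → tambedirpaixwaz.
Rule 3 (pre-rhotic lowering): /i/ is a high vowel immediately before /r/, so it lowers to [e]. /tambedirpaixwaz/ → tambederpaixwaz.
Rule 4 (final devoicing): /z/ is a voiced obstruent in word-final position, so it devoices to [s]. /tambederpaixwaz/ → tambederpaixwas.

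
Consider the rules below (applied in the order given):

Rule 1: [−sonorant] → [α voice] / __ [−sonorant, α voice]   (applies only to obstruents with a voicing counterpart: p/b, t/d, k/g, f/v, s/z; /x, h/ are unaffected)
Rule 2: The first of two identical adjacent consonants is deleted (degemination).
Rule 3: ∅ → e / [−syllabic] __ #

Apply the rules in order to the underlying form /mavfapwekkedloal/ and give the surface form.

mafapwekedloale

Rule 1 (regressive voicing assimilation): /v/ precedes the voiceless obstruent /f/, so it devoices to [f] by assimilation. /mavfapwekkedloal/ → maffapwekkedloal.
Rule 2 (degemination): /ff/ is a geminate; the first /f/ deletes. /kk/ is a geminate; the first /k/ deletes. /maffapwekkedloal/ → mafapwekedloal.
Rule 3 (final e-epenthesis): the form ends in the consonant /l/, so [e] is inserted word-finally. /mafapwekedloal/ → mafapwekedloale.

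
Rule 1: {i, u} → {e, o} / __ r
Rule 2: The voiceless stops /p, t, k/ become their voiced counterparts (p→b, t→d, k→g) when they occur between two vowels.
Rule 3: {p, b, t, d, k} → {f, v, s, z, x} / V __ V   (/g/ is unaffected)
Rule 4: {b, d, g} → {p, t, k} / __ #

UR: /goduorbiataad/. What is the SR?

gozuorbiazaat

Rule 1 (pre-rhotic lowering): no segment meets the environment; /goduorbiataad/ is unchanged.
Rule 2 (intervocalic voicing): /t/ is a voiceless stop between vowels /a/ and /a/, so it voices to [d]. /goduorbiataad/ → goduorbiadaad.
Rule 3 (intervocalic spirantization): /d/ is a stop between vowels /o/ and /u/, so it spirantizes to the fricative [z]. /d/ is a stop between vowels /a/ and /a/, so it spirantizes to the fricative [z]. /goduorbiadaad/ → gozuorbiazaad.
Rule 4 (final devoicing): /d/ is a voiced stop in word-final position, so it devoices to [t]. /gozuorbiazaad/ → gozuorbiazaat.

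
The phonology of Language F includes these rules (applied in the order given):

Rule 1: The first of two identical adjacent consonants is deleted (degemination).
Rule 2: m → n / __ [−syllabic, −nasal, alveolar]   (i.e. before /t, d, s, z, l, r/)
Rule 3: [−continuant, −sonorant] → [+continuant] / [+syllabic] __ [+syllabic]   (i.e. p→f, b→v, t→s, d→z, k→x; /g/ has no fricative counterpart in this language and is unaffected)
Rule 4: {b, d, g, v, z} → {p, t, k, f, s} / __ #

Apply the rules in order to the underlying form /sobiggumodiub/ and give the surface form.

Rule 1 (degemination): /gg/ is a geminate; the first /g/ deletes. /sobiggumodiub/ → sobigumodiub.
Rule 2 (nasal place assimilation): no segment meets the environment; /sobigumodiub/ is unchanged.
Rule 3 (intervocalic spirantization): /b/ is a stop between vowels /o/ and /i/, so it spirantizes to the fricative [v]. /d/ is a stop between vowels /o/ and /i/, so it spirantizes to the fricative [z]. /sobigumodiub/ → sovigumoziub.
Rule 4 (final devoicing): /b/ is a voiced obstruent in word-final position, so it devoices to [p]. /sovigumoziub/ → sovigumoziup.

sovigumoziup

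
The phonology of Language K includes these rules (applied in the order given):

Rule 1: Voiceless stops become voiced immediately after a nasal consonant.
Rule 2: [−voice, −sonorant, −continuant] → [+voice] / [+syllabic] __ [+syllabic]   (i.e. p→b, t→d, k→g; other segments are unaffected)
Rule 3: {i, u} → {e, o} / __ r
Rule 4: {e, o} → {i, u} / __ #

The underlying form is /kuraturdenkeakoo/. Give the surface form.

koradordengeagou

Rule 1 (post-nasal voicing): /k/ is a voiceless stop immediately after the nasal /n/, so it voices to [g]. /kuraturdenkeakoo/ → kuraturdengeakoo.
Rule 2 (intervocalic voicing): /t/ is a voiceless stop between vowels /a/ and /u/, so it voices to [d]. /k/ is a voiceless stop between vowels /a/ and /o/, so it voices to [g]. /kuraturdengeakoo/ → kuradurdengeagoo.
Rule 3 (pre-rhotic lowering): /u/ is a high vowel immediately before /r/, so it lowers to [o]. /u/ is a high vowel immediately before /r/, so it lowers to [o]. /kuradurdengeagoo/ → koradordengeagoo.
Rule 4 (final vowel raising): /o/ is a mid vowel in word-final position, so it raises to [u]. /koradordengeagoo/ → koradordengeagou.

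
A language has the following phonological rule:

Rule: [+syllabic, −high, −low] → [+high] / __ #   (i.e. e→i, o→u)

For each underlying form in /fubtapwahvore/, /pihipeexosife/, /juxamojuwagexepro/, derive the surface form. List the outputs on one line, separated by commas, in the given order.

fubtapwahvori, pihipeexosifi, juxamojuwagexepru

/fubtapwahvore/: /e/ is a mid vowel in word-final position, so it raises to [i]. → [fubtapwahvori].
/pihipeexosife/: /e/ is a mid vowel in word-final position, so it raises to [i]. → [pihipeexosifi].
/juxamojuwagexepro/: /o/ is a mid vowel in word-final position, so it raises to [u]. → [juxamojuwagexepru].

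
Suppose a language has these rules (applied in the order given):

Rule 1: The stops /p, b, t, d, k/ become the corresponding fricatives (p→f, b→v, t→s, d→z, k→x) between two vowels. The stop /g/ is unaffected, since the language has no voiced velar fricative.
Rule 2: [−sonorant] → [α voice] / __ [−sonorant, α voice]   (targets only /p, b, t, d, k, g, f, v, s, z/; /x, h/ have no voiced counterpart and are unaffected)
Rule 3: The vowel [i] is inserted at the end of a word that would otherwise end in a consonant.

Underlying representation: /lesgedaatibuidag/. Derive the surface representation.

Rule 1 (intervocalic spirantization): /d/ is a stop between vowels /e/ and /a/, so it spirantizes to the fricative [z]. /t/ is a stop between vowels /a/ and /i/, so it spirantizes to the fricative [s]. /b/ is a stop between vowels /i/ and /u/, so it spirantizes to the fricative [v]. /d/ is a stop between vowels /i/ and /a/, so it spirantizes to the fricative [z]. /lesgedaatibuidag/ → lesgezaasivuizag.
Rule 2 (regressive voicing assimilation): /s/ precedes the voiced obstruent /g/, so it voices to [z] by assimilation. /lesgezaasivuizag/ → lezgezaasivuizag.
Rule 3 (final i-epenthesis): the form ends in the consonant /g/, so [i] is inserted word-finally. /lezgezaasivuizag/ → lezgezaasivuizagi.

lezgezaasivuizagi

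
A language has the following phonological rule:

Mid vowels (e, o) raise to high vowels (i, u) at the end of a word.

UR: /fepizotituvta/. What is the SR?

No segment of /fepizotituvta/ meets the structural description of the rule, so the form surfaces unchanged.

fepizotituvta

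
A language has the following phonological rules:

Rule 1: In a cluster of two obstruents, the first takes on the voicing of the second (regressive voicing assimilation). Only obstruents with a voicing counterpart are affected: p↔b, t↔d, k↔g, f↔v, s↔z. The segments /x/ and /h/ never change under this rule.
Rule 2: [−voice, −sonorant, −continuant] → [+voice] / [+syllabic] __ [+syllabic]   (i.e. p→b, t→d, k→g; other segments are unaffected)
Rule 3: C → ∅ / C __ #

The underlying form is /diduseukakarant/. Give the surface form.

Rule 1 (regressive voicing assimilation): no segment meets the environment; /diduseukakarant/ is unchanged.
Rule 2 (intervocalic voicing): /k/ is a voiceless stop between vowels /u/ and /a/, so it voices to [g]. /k/ is a voiceless stop between vowels /a/ and /a/, so it voices to [g]. /diduseukakarant/ → diduseugagarant.
Rule 3 (final cluster simplification): /t/ is the second consonant of a word-final cluster /nt/, so it deletes. /diduseugagarant/ → diduseugagaran.

diduseugagaran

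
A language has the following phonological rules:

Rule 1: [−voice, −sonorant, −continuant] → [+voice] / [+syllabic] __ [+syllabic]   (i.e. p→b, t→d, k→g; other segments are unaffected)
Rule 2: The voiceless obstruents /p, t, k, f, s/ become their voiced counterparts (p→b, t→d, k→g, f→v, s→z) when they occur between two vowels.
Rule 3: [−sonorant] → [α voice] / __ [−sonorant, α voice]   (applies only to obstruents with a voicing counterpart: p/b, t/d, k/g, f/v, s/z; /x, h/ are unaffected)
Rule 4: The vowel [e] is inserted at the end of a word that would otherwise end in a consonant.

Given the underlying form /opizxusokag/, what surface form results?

obisxuzogage

Rule 1 (intervocalic voicing): /p/ is a voiceless stop between vowels /o/ and /i/, so it voices to [b]. /k/ is a voiceless stop between vowels /o/ and /a/, so it voices to [g]. /opizxusokag/ → obizxusogag.
Rule 2 (intervocalic voicing): /s/ is a voiceless obstruent between vowels /u/ and /o/, so it voices to [z]. /obizxusogag/ → obizxuzogag.
Rule 3 (regressive voicing assimilation): /z/ precedes the voiceless obstruent /x/, so it devoices to [s] by assimilation. /obizxuzogag/ → obisxuzogag.
Rule 4 (final e-epenthesis): the form ends in the consonant /g/, so [e] is inserted word-finally. /obisxuzogag/ → obisxuzogage.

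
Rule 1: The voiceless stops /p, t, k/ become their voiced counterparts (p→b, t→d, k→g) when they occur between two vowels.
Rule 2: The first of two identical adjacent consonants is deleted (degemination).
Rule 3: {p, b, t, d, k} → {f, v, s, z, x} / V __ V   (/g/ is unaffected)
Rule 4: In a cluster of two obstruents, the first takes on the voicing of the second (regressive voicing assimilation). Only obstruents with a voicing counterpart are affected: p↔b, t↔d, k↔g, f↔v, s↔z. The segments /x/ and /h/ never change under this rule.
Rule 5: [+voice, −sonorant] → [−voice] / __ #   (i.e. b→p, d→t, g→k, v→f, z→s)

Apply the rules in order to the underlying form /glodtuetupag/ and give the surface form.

Rule 1 (intervocalic voicing): /t/ is a voiceless stop between vowels /e/ and /u/, so it voices to [d]. /p/ is a voiceless stop between vowels /u/ and /a/, so it voices to [b]. /glodtuetupag/ → glodtuedubag.
Rule 2 (degemination): no segment meets the environment; /glodtuedubag/ is unchanged.
Rule 3 (intervocalic spirantization): /d/ is a stop between vowels /e/ and /u/, so it spirantizes to the fricative [z]. /b/ is a stop between vowels /u/ and /a/, so it spirantizes to the fricative [v]. /glodtuedubag/ → glodtuezuvag.
Rule 4 (regressive voicing assimilation): /d/ precedes the voiceless obstruent /t/, so it devoices to [t] by assimilation. /glodtuezuvag/ → glottuezuvag.
Rule 5 (final devoicing): /g/ is a voiced obstruent in word-final position, so it devoices to [k]. /glottuezuvag/ → glottuezuvak.

glottuezuvak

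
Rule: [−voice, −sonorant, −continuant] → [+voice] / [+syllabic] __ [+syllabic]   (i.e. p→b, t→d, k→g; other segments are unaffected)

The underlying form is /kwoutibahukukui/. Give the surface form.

Scanning /kwoutibahukukui/: /k/ at position 1 is not in the conditioning environment; /t/ is a voiceless stop between vowels /u/ and /i/, so it voices to [d]; /k/ is a voiceless stop between vowels /u/ and /u/, so it voices to [g]; /k/ is a voiceless stop between vowels /u/ and /u/, so it voices to [g].
Result: [kwoudibahugugui].

kwoudibahugugui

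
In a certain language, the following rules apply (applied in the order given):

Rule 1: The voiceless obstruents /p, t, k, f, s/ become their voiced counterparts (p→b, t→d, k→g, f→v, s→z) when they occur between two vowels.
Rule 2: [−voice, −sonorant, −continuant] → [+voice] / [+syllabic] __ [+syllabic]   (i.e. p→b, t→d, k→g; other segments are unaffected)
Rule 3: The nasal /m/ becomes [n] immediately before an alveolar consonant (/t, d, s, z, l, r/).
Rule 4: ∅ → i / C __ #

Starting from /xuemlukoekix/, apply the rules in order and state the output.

xuenlugoegixi

Rule 1 (intervocalic voicing): /k/ is a voiceless obstruent between vowels /u/ and /o/, so it voices to [g]. /k/ is a voiceless obstruent between vowels /e/ and /i/, so it voices to [g]. /xuemlukoekix/ → xuemlugoegix.
Rule 2 (intervocalic voicing): no segment meets the environment; /xuemlugoegix/ is unchanged.
Rule 3 (nasal place assimilation): /m/ precedes the alveolar consonant /l/, so it assimilates in place to [n]. /xuemlugoegix/ → xuenlugoegix.
Rule 4 (final i-epenthesis): the form ends in the consonant /x/, so [i] is inserted word-finally. /xuenlugoegix/ → xuenlugoegixi.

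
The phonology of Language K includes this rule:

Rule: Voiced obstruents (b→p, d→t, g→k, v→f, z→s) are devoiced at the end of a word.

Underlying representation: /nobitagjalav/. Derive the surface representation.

nobitagjalaf

/v/ is a voiced obstruent in word-final position, so it devoices to [f].
The other instances of /b/, /g/ do not occur in the required environment and remain unchanged.
Surface form: [nobitagjalaf].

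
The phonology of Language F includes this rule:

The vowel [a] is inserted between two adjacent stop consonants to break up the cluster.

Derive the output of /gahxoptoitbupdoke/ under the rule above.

/p/ and /t/ form a stop–stop cluster, so [a] is inserted between them.
/t/ and /b/ form a stop–stop cluster, so [a] is inserted between them.
/p/ and /d/ form a stop–stop cluster, so [a] is inserted between them.
Surface form: [gahxopatoitabupadoke].

gahxopatoitabupadoke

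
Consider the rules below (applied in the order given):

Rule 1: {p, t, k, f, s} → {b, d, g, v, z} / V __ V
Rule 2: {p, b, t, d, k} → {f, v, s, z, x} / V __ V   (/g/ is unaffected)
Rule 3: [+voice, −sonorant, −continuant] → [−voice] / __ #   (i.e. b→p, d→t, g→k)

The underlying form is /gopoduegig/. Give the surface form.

Rule 1 (intervocalic voicing): /p/ is a voiceless obstruent between vowels /o/ and /o/, so it voices to [b]. /gopoduegig/ → goboduegig.
Rule 2 (intervocalic spirantization): /b/ is a stop between vowels /o/ and /o/, so it spirantizes to the fricative [v]. /d/ is a stop between vowels /o/ and /u/, so it spirantizes to the fricative [z]. /goboduegig/ → govozuegig.
Rule 3 (final devoicing): /g/ is a voiced stop in word-final position, so it devoices to [k]. /govozuegig/ → govozuegik.

govozuegik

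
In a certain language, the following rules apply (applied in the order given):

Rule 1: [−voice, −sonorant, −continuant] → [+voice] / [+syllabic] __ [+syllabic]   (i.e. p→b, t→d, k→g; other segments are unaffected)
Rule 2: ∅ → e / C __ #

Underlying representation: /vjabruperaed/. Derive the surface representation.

Rule 1 (intervocalic voicing): /p/ is a voiceless stop between vowels /u/ and /e/, so it voices to [b]. /vjabruperaed/ → vjabruberaed.
Rule 2 (final e-epenthesis): the form ends in the consonant /d/, so [e] is inserted word-finally. /vjabruberaed/ → vjabruberaede.

vjabruberaede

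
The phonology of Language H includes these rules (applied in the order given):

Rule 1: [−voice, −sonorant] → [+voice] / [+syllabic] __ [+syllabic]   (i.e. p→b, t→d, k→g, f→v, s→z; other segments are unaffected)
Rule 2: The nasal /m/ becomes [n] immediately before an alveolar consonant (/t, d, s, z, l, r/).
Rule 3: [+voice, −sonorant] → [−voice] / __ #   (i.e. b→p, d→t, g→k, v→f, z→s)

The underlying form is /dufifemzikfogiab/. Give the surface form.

duvivenzikfogiap

Rule 1 (intervocalic voicing): /f/ is a voiceless obstruent between vowels /u/ and /i/, so it voices to [v]. /f/ is a voiceless obstruent between vowels /i/ and /e/, so it voices to [v]. /dufifemzikfogiab/ → duvivemzikfogiab.
Rule 2 (nasal place assimilation): /m/ precedes the alveolar consonant /z/, so it assimilates in place to [n]. /duvivemzikfogiab/ → duvivenzikfogiab.
Rule 3 (final devoicing): /b/ is a voiced obstruent in word-final position, so it devoices to [p]. /duvivenzikfogiab/ → duvivenzikfogiap.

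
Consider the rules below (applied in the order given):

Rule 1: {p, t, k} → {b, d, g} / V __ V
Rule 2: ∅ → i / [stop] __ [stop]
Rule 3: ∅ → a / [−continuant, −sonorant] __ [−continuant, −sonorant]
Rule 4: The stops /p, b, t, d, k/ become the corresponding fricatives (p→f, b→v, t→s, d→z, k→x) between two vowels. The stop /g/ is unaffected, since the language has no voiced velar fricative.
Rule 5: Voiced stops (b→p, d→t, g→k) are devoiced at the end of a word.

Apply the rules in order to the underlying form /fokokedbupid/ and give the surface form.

Rule 1 (intervocalic voicing): /k/ is a voiceless stop between vowels /o/ and /o/, so it voices to [g]. /k/ is a voiceless stop between vowels /o/ and /e/, so it voices to [g]. /p/ is a voiceless stop between vowels /u/ and /i/, so it voices to [b]. /fokokedbupid/ → fogogedbubid.
Rule 2 (stop-cluster i-epenthesis): /d/ and /b/ form a stop–stop cluster, so [i] is inserted between them. /fogogedbubid/ → fogogedibubid.
Rule 3 (stop-cluster a-epenthesis): no segment meets the environment; /fogogedibubid/ is unchanged.
Rule 4 (intervocalic spirantization): /d/ is a stop between vowels /e/ and /i/, so it spirantizes to the fricative [z]. /b/ is a stop between vowels /i/ and /u/, so it spirantizes to the fricative [v]. /b/ is a stop between vowels /u/ and /i/, so it spirantizes to the fricative [v]. /fogogedibubid/ → fogogezivuvid.
Rule 5 (final devoicing): /d/ is a voiced stop in word-final position, so it devoices to [t]. /fogogezivuvid/ → fogogezivuvit.

fogogezivuvit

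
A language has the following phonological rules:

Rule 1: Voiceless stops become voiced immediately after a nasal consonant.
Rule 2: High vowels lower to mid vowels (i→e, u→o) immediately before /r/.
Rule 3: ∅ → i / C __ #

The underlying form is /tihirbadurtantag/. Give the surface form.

Rule 1 (post-nasal voicing): /t/ is a voiceless stop immediately after the nasal /n/, so it voices to [d]. /tihirbadurtantag/ → tihirbadurtandag.
Rule 2 (pre-rhotic lowering): /i/ is a high vowel immediately before /r/, so it lowers to [e]. /u/ is a high vowel immediately before /r/, so it lowers to [o]. /tihirbadurtandag/ → tiherbadortandag.
Rule 3 (final i-epenthesis): the form ends in the consonant /g/, so [i] is inserted word-finally. /tiherbadortandag/ → tiherbadortandagi.

tiherbadortandagi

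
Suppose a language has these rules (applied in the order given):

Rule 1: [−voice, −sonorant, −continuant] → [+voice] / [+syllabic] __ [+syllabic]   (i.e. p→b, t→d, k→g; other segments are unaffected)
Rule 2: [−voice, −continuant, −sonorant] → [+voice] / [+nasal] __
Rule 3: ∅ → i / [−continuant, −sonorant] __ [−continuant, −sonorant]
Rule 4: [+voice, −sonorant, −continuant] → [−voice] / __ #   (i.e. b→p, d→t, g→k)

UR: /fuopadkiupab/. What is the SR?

Rule 1 (intervocalic voicing): /p/ is a voiceless stop between vowels /o/ and /a/, so it voices to [b]. /p/ is a voiceless stop between vowels /u/ and /a/, so it voices to [b]. /fuopadkiupab/ → fuobadkiubab.
Rule 2 (post-nasal voicing): no segment meets the environment; /fuobadkiubab/ is unchanged.
Rule 3 (stop-cluster i-epenthesis): /d/ and /k/ form a stop–stop cluster, so [i] is inserted between them. /fuobadkiubab/ → fuobadikiubab.
Rule 4 (final devoicing): /b/ is a voiced stop in word-final position, so it devoices to [p]. /fuobadikiubab/ → fuobadikiubap.

fuobadikiubap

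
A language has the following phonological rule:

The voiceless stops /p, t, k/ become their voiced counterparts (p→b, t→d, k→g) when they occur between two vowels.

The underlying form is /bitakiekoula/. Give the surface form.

/t/ is a voiceless stop between vowels /i/ and /a/, so it voices to [d].
/k/ is a voiceless stop between vowels /a/ and /i/, so it voices to [g].
/k/ is a voiceless stop between vowels /e/ and /o/, so it voices to [g].
Surface form: [bidagiegoula].

bidagiegoula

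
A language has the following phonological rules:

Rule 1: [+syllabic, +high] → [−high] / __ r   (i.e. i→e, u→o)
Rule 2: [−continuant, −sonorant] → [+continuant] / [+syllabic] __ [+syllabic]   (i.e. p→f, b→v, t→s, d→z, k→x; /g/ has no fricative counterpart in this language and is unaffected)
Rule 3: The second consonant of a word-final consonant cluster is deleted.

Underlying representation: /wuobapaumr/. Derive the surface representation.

wuovafaum

Rule 1 (pre-rhotic lowering): no segment meets the environment; /wuobapaumr/ is unchanged.
Rule 2 (intervocalic spirantization): /b/ is a stop between vowels /o/ and /a/, so it spirantizes to the fricative [v]. /p/ is a stop between vowels /a/ and /a/, so it spirantizes to the fricative [f]. /wuobapaumr/ → wuovafaumr.
Rule 3 (final cluster simplification): /r/ is the second consonant of a word-final cluster /mr/, so it deletes. /wuovafaumr/ → wuovafaum.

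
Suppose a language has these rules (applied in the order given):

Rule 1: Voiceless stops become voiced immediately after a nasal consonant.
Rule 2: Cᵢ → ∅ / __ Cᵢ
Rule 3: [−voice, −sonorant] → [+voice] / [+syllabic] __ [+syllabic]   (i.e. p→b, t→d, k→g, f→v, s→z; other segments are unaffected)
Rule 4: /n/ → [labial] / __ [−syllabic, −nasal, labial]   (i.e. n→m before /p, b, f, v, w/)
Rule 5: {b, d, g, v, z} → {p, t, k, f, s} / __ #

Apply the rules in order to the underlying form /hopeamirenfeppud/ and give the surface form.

Rule 1 (post-nasal voicing): no segment meets the environment; /hopeamirenfeppud/ is unchanged.
Rule 2 (degemination): /pp/ is a geminate; the first /p/ deletes. /hopeamirenfeppud/ → hopeamirenfepud.
Rule 3 (intervocalic voicing): /p/ is a voiceless obstruent between vowels /o/ and /e/, so it voices to [b]. /p/ is a voiceless obstruent between vowels /e/ and /u/, so it voices to [b]. /hopeamirenfepud/ → hobeamirenfebud.
Rule 4 (nasal place assimilation): /n/ precedes the labial consonant /f/, so it assimilates in place to [m]. /hobeamirenfebud/ → hobeamiremfebud.
Rule 5 (final devoicing): /d/ is a voiced obstruent in word-final position, so it devoices to [t]. /hobeamiremfebud/ → hobeamiremfebut.

hobeamiremfebut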